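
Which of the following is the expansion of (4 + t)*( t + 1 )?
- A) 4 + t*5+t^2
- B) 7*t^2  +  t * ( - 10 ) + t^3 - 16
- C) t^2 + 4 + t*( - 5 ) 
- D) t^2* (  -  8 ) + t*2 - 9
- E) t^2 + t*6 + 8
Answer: A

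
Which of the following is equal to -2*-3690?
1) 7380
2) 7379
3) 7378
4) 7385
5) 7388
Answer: 1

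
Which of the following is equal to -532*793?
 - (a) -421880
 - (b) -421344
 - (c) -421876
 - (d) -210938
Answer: c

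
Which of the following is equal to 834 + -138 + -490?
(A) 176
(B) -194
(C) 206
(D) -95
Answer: C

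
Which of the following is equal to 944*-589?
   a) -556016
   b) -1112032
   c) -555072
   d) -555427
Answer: a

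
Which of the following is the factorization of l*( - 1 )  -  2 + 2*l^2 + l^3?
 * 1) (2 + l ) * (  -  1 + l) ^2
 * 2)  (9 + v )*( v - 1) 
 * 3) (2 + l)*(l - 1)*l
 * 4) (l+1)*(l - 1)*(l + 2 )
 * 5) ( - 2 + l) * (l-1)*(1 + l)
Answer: 4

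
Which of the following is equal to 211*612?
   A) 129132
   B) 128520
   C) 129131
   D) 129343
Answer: A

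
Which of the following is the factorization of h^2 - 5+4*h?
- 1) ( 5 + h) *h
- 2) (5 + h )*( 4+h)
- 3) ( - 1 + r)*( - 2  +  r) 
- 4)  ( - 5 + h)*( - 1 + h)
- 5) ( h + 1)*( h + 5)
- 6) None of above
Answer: 6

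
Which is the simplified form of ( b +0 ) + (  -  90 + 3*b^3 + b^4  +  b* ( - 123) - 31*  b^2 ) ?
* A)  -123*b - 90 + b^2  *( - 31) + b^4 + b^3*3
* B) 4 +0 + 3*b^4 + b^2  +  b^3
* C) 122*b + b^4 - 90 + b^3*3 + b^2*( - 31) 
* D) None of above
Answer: D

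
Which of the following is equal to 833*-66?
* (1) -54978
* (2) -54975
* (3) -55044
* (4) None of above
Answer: 1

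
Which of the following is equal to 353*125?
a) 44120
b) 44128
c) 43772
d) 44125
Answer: d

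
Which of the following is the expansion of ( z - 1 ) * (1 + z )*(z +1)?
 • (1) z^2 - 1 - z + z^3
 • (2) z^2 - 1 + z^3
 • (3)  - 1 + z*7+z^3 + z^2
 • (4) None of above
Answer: 1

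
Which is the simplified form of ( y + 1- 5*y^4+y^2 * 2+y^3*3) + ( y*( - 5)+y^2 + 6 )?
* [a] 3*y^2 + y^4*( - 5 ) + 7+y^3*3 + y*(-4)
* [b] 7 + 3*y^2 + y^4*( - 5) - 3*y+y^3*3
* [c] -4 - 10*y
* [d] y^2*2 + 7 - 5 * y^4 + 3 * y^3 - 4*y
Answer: a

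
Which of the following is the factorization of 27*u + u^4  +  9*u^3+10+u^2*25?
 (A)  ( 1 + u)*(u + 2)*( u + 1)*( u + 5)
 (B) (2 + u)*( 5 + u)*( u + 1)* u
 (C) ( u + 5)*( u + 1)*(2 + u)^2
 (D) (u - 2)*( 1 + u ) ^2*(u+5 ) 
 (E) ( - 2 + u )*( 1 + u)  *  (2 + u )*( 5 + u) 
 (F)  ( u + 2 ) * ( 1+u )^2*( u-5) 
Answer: A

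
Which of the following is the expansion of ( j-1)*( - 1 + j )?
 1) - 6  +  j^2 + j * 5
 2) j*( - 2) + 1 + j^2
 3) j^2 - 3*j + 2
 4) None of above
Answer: 2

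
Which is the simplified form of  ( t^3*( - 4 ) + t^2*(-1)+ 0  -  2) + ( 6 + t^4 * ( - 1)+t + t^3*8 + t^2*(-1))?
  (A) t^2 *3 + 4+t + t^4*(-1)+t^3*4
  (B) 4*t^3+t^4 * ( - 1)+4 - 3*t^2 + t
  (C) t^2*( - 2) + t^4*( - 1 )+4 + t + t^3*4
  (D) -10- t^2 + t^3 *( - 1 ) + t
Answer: C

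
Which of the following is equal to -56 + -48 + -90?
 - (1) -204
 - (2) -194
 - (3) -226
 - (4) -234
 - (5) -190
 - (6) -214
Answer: 2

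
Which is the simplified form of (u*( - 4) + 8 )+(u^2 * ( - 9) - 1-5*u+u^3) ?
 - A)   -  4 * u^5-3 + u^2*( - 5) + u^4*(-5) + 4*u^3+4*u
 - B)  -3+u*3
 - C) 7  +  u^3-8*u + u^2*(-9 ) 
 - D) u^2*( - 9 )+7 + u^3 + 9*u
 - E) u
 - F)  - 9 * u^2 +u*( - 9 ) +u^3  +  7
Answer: F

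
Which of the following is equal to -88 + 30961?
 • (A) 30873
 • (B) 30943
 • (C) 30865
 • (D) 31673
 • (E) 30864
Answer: A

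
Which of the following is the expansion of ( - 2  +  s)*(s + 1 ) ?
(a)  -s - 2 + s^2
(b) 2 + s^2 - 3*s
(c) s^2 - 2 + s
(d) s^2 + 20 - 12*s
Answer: a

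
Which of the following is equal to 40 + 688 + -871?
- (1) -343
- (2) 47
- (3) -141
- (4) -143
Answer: 4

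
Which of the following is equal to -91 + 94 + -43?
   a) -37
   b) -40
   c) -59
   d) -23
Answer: b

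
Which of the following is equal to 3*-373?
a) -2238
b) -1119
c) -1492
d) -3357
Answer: b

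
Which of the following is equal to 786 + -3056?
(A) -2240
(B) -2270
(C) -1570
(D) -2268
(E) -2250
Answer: B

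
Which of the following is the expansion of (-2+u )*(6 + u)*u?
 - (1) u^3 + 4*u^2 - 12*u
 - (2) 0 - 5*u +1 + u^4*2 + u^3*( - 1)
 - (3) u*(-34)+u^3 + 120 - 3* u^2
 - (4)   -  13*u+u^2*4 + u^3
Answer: 1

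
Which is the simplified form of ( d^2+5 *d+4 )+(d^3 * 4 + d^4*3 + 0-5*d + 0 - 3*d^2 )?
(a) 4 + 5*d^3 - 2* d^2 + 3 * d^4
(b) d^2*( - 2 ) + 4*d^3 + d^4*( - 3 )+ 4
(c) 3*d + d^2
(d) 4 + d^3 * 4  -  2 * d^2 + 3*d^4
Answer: d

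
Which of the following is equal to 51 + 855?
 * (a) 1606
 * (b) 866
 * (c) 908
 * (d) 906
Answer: d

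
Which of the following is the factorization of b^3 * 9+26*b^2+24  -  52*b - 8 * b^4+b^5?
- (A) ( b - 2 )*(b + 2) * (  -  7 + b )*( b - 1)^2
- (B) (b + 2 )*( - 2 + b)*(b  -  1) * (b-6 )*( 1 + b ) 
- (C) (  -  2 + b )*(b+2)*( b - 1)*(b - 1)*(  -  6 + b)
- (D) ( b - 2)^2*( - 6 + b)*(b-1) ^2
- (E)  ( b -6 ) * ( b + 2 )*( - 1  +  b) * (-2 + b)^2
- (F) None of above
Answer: C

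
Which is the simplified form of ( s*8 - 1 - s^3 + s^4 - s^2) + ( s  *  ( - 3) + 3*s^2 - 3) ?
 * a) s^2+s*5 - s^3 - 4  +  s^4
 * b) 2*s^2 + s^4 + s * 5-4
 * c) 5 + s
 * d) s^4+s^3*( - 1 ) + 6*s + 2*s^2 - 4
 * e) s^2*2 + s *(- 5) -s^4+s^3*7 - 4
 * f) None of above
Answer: f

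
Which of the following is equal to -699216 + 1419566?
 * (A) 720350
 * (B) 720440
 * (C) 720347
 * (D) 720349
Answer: A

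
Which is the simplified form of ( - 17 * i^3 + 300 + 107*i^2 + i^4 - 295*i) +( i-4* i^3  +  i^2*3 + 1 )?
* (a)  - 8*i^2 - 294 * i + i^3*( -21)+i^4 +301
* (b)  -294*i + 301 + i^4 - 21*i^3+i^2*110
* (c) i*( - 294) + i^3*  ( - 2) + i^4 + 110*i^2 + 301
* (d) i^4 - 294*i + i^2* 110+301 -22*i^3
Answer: b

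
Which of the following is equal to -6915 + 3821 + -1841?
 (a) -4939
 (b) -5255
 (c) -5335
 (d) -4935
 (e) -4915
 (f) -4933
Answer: d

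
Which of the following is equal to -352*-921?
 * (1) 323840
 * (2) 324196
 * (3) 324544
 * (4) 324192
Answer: 4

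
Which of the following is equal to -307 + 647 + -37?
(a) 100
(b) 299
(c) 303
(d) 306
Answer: c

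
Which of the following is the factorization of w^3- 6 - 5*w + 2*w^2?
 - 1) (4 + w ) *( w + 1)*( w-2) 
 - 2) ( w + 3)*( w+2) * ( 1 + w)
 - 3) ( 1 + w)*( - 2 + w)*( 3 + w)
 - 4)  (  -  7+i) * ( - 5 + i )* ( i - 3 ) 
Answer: 3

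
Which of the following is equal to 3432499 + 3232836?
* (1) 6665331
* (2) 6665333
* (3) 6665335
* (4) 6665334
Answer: 3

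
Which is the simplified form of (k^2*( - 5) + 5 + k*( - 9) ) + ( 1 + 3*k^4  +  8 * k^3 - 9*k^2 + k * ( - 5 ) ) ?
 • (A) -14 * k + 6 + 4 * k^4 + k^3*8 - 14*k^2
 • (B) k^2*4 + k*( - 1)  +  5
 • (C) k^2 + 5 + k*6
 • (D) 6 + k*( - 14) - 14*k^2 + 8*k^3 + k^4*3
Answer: D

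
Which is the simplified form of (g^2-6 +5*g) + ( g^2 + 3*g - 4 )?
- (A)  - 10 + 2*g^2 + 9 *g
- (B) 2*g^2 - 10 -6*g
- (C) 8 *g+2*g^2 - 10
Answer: C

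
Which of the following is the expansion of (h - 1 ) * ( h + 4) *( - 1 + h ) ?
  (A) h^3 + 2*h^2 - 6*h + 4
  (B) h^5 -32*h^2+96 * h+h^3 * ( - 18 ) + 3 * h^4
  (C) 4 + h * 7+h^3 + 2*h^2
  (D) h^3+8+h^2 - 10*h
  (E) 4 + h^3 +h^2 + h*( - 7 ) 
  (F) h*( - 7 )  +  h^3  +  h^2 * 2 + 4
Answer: F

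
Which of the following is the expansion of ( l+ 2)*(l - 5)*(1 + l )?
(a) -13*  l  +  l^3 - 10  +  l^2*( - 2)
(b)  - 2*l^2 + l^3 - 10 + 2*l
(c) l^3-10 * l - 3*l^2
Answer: a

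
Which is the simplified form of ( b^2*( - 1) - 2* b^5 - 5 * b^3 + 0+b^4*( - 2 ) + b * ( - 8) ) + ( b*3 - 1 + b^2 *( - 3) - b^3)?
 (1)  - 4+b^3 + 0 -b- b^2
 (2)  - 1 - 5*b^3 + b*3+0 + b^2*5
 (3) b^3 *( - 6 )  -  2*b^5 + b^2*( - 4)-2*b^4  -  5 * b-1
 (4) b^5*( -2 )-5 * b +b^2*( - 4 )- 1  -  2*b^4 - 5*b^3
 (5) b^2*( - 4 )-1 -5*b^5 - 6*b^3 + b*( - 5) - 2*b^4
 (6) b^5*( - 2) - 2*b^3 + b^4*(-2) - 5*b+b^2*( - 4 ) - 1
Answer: 3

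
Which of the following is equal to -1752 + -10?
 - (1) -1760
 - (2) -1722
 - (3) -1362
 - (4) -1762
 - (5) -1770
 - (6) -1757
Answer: 4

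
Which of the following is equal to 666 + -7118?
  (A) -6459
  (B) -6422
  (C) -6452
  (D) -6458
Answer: C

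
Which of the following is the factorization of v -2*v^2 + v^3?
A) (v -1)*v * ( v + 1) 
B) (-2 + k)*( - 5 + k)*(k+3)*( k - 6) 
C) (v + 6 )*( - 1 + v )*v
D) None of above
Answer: D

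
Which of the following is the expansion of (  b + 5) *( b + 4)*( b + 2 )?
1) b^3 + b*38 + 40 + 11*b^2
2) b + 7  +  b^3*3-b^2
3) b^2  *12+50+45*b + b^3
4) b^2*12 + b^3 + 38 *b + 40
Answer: 1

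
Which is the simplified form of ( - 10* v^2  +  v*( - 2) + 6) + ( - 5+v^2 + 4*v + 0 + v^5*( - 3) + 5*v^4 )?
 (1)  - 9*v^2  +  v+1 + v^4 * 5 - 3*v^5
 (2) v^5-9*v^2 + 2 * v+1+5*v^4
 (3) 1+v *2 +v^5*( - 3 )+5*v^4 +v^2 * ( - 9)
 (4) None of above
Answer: 3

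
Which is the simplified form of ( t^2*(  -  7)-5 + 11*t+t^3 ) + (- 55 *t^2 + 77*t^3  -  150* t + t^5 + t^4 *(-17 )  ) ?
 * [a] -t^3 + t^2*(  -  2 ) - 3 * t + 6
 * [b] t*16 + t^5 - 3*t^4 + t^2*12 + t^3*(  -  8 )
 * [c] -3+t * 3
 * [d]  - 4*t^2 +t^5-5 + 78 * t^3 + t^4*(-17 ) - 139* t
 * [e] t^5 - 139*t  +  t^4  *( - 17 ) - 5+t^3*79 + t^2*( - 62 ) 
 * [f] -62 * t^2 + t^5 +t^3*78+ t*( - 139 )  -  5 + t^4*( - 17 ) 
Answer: f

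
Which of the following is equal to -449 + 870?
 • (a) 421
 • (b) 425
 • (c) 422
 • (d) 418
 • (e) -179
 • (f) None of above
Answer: a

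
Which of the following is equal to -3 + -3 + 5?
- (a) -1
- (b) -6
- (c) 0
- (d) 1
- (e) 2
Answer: a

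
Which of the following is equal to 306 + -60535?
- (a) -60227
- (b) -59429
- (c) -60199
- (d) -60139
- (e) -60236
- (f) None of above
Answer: f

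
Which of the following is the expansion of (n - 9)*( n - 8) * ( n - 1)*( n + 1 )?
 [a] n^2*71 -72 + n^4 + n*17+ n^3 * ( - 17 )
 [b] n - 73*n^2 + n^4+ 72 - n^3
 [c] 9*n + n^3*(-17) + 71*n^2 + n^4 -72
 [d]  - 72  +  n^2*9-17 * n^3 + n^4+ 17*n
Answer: a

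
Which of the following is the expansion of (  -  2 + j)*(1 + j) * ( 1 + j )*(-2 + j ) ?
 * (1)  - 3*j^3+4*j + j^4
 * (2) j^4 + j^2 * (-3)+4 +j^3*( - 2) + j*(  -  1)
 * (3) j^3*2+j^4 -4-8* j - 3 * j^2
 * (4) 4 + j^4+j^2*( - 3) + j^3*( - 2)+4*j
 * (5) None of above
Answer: 4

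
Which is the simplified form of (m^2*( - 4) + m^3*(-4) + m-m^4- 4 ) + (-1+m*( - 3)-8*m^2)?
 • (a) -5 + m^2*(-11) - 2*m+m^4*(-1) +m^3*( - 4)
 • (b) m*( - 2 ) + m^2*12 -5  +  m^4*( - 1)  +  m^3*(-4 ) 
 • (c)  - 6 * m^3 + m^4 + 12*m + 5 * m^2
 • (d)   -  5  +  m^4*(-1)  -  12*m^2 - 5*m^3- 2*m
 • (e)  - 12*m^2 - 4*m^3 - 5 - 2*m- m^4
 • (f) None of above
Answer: e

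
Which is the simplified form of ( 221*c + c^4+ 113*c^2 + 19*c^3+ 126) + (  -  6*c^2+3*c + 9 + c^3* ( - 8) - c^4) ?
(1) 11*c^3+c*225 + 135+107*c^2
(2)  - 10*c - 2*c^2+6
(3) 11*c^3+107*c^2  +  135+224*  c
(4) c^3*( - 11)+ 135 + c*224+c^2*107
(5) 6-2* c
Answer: 3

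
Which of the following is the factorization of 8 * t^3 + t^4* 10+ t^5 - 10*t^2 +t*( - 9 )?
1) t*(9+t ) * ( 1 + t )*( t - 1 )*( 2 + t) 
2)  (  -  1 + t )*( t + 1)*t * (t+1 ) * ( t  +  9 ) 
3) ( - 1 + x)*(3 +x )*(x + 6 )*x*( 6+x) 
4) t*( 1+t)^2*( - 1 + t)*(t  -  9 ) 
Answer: 2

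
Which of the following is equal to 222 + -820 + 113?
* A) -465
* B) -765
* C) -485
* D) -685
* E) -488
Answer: C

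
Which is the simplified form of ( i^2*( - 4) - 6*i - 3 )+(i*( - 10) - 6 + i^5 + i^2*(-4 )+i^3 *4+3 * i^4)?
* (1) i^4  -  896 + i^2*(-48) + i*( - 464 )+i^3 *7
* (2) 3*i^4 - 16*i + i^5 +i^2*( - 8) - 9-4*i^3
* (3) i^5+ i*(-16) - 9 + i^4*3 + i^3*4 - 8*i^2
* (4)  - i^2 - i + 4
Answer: 3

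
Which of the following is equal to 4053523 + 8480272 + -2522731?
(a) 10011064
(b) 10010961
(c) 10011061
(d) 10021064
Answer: a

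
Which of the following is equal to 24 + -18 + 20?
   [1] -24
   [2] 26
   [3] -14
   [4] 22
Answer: 2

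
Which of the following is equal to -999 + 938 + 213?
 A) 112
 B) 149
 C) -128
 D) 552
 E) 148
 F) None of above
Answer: F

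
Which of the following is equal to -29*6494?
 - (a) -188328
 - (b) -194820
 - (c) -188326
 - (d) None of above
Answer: c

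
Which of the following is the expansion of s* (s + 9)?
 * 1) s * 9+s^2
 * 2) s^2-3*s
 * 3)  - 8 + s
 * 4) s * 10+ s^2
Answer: 1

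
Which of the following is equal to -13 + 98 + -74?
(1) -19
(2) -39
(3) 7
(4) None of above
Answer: 4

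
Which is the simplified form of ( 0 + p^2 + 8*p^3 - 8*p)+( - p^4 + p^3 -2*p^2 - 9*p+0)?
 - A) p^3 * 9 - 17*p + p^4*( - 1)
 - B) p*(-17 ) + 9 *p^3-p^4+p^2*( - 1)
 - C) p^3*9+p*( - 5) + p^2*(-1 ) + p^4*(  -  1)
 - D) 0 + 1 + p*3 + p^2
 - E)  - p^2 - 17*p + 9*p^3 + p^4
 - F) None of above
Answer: B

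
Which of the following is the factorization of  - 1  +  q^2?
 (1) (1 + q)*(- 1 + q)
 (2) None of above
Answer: 1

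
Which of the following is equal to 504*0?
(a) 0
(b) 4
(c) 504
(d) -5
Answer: a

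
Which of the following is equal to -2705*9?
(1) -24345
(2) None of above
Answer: 1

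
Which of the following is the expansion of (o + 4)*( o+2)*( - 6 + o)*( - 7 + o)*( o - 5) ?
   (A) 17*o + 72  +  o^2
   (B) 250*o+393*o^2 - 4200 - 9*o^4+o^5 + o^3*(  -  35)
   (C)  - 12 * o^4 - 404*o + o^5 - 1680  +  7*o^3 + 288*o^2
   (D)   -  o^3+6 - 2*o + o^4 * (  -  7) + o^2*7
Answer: C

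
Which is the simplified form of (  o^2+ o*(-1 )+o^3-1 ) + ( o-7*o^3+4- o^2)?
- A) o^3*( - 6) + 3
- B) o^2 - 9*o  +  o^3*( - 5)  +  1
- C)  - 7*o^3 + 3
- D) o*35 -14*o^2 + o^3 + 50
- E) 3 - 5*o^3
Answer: A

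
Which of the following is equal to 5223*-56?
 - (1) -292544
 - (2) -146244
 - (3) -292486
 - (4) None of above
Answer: 4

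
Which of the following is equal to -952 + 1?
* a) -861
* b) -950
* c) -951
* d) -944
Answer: c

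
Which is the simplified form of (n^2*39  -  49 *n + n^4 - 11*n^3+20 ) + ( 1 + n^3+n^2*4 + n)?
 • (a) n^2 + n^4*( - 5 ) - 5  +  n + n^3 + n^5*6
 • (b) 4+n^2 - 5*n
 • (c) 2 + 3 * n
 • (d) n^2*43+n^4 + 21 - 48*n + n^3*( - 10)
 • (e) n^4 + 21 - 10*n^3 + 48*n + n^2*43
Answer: d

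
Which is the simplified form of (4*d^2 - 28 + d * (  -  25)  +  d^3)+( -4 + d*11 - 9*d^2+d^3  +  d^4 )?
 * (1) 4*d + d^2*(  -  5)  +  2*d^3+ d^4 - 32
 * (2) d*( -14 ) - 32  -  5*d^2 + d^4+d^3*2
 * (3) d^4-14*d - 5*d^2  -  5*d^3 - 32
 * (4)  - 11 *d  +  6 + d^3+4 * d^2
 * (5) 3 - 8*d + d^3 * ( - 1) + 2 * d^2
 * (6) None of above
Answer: 2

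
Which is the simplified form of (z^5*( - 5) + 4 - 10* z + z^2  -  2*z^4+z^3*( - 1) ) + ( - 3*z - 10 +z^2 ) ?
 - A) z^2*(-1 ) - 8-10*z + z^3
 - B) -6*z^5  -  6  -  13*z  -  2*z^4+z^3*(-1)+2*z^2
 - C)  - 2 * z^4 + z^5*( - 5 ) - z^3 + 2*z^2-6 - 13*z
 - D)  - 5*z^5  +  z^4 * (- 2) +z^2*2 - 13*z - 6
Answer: C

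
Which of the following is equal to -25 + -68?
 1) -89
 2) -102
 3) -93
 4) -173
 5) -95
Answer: 3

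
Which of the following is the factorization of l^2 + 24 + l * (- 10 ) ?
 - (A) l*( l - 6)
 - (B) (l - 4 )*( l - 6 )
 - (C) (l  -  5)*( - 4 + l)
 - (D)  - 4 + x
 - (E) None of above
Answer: B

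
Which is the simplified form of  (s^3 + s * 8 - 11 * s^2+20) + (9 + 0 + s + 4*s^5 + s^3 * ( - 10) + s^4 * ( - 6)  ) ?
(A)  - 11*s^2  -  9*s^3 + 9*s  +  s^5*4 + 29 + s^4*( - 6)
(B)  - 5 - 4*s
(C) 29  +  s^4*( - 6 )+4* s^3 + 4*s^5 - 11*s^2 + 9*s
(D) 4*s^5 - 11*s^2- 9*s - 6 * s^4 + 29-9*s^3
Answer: A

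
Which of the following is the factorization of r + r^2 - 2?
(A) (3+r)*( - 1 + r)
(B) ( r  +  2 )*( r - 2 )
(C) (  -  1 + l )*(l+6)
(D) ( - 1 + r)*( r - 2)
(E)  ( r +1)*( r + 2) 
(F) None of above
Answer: F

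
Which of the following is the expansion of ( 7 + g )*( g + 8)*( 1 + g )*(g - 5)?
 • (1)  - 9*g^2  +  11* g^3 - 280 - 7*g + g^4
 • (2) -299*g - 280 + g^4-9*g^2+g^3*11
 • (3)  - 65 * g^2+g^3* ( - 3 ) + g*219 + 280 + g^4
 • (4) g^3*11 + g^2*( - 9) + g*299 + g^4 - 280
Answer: 2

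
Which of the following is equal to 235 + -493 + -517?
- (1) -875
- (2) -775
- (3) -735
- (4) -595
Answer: 2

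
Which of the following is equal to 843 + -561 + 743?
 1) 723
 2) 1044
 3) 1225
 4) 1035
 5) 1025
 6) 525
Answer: 5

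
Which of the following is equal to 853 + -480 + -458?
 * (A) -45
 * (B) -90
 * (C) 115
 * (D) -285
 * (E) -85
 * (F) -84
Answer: E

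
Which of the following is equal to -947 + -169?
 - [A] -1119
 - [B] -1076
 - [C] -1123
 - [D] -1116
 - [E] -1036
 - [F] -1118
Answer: D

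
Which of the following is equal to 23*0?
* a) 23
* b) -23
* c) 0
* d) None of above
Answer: c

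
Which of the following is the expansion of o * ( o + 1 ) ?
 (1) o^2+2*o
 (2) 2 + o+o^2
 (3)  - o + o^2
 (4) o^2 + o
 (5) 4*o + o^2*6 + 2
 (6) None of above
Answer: 4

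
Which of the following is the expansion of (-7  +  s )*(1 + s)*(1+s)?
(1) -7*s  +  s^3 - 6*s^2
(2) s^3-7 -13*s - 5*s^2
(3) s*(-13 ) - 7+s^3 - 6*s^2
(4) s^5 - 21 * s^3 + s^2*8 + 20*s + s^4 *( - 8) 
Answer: 2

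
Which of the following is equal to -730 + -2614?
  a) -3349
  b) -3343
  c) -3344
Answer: c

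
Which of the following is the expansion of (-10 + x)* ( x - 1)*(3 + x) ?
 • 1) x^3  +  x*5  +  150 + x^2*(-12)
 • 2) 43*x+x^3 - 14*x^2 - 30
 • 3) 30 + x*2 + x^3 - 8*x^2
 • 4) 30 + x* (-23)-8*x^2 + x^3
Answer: 4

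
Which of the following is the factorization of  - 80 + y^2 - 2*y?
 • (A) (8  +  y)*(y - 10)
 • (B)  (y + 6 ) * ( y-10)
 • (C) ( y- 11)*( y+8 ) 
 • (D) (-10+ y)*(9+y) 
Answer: A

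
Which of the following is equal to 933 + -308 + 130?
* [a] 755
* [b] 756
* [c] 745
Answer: a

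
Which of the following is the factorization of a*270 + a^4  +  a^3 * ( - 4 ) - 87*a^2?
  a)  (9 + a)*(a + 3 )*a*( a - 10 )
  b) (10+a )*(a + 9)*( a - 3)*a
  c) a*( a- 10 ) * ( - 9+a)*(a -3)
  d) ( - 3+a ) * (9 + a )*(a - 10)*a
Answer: d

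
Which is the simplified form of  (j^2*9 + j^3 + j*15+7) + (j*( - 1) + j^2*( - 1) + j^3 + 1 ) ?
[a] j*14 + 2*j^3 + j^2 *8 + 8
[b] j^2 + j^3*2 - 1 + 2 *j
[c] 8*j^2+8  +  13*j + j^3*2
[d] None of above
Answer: a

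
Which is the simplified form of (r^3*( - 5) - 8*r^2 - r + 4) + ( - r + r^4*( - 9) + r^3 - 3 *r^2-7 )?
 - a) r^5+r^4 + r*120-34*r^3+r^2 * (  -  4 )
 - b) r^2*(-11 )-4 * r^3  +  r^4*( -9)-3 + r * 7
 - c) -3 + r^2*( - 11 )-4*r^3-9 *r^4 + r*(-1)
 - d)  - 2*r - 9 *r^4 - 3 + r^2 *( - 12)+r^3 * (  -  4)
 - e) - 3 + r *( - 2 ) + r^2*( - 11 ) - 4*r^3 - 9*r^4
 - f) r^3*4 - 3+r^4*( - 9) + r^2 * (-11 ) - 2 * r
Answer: e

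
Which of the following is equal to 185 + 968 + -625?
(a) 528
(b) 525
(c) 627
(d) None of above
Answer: a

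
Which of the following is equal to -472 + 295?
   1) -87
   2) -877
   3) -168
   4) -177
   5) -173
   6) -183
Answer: 4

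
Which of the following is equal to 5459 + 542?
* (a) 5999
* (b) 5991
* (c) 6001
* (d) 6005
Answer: c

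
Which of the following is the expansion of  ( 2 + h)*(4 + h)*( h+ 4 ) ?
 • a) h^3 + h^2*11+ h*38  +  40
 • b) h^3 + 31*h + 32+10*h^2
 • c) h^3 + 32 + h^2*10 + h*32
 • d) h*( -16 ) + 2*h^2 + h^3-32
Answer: c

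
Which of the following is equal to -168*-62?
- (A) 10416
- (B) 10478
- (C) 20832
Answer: A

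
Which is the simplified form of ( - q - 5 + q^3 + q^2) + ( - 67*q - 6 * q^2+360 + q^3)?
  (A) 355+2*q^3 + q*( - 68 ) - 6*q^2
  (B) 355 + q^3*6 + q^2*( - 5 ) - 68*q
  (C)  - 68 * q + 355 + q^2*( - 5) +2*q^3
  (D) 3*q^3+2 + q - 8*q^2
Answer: C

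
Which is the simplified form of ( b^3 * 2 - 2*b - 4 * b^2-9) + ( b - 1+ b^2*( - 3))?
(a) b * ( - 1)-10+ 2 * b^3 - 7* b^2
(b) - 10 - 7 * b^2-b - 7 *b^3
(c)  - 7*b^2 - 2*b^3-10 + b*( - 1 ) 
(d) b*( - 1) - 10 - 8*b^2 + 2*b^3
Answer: a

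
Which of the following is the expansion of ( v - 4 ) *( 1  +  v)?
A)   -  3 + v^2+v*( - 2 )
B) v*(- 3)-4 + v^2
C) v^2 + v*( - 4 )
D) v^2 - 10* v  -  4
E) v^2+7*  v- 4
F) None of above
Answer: B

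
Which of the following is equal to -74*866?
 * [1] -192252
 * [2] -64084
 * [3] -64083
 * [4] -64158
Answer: 2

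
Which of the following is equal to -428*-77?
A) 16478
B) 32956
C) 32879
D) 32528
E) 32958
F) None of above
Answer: B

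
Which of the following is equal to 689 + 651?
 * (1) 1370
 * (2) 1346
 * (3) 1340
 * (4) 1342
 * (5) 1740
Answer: 3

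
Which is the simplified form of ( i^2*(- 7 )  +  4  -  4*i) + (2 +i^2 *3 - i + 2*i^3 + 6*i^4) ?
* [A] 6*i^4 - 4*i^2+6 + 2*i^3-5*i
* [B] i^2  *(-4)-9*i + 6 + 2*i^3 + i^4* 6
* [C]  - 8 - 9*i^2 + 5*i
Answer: A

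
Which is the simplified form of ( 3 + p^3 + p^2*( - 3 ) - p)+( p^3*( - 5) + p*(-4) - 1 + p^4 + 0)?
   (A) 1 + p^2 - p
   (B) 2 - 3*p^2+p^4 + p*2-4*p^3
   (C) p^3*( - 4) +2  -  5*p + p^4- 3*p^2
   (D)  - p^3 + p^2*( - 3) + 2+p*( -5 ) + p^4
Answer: C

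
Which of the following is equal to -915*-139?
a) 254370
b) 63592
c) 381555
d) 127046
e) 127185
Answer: e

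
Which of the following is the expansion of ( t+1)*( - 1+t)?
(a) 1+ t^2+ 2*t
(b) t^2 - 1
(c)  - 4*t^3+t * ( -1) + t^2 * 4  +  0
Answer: b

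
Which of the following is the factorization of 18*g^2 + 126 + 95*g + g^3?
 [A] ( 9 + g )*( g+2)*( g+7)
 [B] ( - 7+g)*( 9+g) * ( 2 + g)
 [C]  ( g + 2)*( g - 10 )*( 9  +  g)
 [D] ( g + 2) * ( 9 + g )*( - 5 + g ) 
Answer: A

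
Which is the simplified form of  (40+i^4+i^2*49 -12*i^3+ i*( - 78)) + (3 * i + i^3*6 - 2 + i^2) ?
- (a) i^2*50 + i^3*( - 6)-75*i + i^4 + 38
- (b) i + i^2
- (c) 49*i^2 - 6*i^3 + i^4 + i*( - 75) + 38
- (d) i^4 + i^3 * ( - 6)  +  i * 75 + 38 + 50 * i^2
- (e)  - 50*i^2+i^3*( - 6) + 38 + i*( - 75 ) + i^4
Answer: a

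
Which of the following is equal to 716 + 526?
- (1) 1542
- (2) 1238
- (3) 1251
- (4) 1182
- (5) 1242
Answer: 5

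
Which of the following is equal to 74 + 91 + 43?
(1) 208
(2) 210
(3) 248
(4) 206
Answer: 1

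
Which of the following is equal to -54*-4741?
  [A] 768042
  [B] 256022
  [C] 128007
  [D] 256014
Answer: D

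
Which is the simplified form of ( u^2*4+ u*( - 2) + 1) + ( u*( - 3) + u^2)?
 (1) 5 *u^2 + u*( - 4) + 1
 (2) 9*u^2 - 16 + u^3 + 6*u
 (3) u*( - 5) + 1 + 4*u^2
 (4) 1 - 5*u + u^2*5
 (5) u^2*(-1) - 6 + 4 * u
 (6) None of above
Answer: 4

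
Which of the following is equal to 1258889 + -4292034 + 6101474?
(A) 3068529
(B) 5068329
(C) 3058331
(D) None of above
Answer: D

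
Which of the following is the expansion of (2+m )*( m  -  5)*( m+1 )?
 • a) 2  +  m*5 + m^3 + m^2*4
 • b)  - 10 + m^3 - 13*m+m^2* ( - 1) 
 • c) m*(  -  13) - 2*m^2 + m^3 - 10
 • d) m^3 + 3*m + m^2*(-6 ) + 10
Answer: c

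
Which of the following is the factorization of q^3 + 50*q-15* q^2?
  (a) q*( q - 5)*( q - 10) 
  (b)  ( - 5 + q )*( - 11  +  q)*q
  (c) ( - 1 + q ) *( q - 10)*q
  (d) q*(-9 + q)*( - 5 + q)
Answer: a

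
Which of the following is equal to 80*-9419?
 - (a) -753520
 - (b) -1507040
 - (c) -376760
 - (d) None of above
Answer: a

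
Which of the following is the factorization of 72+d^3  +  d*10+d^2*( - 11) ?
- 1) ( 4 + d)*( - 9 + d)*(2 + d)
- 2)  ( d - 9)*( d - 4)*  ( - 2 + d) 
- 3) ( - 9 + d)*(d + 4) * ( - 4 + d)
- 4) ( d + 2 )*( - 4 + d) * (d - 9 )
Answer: 4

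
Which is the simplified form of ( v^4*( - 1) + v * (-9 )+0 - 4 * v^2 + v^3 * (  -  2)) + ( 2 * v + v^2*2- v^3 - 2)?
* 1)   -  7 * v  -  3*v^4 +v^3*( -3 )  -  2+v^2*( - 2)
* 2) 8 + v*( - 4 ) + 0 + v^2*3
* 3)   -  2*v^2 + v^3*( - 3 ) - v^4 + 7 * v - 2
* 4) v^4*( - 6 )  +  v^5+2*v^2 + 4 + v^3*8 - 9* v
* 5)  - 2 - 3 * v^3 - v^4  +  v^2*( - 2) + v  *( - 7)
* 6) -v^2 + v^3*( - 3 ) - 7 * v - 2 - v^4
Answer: 5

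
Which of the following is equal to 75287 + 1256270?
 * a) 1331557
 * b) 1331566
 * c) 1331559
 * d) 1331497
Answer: a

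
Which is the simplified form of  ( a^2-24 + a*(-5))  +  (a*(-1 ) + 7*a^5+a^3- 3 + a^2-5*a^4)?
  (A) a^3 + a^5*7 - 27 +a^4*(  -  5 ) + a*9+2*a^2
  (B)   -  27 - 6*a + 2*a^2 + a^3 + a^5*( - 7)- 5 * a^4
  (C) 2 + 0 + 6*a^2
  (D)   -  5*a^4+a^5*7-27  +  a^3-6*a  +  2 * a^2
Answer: D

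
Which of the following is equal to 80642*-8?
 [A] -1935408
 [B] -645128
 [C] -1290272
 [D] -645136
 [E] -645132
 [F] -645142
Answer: D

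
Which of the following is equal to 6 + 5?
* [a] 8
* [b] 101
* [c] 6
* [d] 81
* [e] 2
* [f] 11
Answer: f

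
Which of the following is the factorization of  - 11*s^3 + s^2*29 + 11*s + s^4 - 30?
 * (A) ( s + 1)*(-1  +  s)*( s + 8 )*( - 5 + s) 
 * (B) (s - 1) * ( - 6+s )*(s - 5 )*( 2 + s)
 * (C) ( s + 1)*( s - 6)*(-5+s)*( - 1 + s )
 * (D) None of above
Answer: C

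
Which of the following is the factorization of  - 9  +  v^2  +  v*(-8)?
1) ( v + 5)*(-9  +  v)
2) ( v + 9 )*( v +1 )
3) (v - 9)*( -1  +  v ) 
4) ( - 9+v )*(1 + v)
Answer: 4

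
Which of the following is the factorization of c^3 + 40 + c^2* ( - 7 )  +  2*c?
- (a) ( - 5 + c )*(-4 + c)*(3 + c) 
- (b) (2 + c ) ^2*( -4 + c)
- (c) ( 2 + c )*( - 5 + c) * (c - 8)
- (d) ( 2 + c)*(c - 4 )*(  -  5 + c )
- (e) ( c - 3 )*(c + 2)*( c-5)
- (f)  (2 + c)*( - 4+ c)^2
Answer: d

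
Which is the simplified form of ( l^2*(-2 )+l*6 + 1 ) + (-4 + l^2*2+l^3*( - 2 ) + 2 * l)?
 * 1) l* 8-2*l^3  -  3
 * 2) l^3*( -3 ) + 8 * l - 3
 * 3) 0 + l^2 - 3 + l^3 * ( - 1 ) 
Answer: 1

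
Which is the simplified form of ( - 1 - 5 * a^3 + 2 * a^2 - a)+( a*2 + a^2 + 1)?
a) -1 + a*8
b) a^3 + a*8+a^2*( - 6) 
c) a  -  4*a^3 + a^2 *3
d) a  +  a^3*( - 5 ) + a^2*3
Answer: d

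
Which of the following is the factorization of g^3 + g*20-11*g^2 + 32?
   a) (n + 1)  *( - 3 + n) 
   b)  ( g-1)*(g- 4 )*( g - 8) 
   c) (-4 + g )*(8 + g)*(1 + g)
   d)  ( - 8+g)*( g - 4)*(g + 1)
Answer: d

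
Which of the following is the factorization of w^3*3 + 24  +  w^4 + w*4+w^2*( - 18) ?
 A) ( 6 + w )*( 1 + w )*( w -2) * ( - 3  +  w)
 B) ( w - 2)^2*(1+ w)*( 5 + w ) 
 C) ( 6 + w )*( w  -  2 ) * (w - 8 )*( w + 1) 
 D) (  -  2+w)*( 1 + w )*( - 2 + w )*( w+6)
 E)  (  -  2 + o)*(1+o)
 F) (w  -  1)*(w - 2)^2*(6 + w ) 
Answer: D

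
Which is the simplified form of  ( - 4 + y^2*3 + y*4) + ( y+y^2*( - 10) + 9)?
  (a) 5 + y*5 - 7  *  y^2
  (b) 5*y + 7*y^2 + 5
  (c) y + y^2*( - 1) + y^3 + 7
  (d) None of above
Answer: a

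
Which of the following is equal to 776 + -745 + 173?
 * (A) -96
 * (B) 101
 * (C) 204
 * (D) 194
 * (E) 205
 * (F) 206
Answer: C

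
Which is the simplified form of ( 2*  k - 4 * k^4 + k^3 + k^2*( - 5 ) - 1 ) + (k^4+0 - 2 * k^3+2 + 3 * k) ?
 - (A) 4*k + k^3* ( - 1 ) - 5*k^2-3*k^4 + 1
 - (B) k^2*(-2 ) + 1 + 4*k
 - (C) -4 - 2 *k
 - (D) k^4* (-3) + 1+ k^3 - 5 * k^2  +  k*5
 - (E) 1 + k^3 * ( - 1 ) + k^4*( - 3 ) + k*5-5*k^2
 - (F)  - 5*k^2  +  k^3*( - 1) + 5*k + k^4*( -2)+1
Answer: E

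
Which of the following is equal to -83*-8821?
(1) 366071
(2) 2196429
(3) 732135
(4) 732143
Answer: 4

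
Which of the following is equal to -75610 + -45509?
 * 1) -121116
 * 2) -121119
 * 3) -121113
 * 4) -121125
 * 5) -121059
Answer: 2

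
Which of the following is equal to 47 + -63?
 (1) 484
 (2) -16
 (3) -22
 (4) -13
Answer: 2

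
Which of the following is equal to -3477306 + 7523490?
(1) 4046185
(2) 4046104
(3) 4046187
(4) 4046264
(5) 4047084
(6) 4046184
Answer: 6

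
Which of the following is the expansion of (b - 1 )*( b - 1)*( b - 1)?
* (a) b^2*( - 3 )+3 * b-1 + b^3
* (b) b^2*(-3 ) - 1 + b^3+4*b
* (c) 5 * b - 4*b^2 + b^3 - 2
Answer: a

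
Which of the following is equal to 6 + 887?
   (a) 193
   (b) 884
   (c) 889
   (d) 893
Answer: d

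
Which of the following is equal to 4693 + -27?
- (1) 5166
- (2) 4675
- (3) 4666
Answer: 3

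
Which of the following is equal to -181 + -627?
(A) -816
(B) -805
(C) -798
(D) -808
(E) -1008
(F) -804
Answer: D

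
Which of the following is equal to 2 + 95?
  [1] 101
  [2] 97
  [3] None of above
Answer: 2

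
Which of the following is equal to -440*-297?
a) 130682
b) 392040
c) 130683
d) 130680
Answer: d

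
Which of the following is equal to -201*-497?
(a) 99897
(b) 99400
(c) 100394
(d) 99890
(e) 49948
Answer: a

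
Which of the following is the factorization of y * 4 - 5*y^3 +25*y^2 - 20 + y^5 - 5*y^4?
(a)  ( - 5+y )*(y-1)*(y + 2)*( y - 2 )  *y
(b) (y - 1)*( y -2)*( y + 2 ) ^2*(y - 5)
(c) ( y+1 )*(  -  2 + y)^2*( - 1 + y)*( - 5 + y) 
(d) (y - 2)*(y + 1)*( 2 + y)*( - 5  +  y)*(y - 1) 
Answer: d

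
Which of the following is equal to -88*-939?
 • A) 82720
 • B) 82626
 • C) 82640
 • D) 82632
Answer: D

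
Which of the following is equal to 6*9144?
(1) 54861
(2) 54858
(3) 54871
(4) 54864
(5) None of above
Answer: 4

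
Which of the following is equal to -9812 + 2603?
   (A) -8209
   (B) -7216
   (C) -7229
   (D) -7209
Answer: D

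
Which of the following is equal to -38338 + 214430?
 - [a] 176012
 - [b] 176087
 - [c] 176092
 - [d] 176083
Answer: c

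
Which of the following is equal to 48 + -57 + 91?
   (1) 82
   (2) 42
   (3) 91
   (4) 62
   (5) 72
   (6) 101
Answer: 1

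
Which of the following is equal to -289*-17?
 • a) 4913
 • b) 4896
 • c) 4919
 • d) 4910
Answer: a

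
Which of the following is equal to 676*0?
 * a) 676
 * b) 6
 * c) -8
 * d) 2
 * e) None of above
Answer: e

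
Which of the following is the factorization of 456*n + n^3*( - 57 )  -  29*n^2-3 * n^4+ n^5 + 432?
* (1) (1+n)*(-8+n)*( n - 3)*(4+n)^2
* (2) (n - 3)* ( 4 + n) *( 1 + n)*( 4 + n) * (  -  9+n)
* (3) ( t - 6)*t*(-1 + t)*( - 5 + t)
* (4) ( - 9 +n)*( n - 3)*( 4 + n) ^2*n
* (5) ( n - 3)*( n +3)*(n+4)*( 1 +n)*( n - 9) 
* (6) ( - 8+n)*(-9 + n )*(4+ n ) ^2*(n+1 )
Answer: 2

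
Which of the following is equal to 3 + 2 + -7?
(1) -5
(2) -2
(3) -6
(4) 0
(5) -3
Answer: 2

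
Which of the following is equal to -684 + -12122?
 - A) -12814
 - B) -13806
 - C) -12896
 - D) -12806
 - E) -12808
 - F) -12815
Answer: D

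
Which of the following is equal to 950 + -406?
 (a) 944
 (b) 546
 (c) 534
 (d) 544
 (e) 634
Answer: d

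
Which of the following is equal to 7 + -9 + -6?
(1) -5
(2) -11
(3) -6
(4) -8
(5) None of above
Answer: 4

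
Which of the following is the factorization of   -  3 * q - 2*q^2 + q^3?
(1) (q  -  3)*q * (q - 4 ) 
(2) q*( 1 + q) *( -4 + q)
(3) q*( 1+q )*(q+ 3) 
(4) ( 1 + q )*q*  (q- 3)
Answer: 4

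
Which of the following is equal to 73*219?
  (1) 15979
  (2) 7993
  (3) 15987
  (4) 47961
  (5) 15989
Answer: 3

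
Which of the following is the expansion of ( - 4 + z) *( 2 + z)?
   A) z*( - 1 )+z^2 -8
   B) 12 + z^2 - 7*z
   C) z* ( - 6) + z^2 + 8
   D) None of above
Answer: D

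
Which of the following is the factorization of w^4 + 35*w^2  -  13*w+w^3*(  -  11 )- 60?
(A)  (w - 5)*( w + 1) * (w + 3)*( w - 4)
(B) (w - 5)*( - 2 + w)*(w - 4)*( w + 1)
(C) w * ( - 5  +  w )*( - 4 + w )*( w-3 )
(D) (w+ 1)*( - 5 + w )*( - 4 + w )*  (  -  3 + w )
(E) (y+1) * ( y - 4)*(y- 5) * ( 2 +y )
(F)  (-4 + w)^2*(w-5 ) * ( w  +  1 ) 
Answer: D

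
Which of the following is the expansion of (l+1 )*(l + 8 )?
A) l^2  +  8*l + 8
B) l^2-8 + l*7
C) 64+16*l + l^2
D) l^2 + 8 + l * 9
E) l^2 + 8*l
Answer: D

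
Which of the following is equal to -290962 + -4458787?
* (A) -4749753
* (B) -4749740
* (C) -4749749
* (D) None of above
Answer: C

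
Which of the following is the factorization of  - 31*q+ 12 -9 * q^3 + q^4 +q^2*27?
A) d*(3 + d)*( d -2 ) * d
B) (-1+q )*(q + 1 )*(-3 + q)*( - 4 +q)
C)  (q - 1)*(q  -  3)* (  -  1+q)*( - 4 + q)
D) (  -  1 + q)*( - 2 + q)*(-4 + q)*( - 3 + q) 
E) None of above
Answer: C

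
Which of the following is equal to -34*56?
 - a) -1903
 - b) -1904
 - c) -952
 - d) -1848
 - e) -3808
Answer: b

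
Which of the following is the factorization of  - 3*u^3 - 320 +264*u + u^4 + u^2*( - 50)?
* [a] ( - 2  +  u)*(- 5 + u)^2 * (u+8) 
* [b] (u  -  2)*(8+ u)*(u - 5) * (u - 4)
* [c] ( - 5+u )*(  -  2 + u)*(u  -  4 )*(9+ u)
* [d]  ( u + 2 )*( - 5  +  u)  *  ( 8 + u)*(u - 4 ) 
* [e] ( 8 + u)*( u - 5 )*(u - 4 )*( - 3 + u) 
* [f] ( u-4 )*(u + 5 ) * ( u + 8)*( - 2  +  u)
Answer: b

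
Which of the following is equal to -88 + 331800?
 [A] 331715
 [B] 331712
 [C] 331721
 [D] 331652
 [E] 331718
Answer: B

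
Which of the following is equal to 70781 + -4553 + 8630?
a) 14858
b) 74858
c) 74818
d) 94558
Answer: b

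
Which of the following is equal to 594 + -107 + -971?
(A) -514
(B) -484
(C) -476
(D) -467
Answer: B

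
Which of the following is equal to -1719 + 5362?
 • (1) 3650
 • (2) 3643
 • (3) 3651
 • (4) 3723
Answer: 2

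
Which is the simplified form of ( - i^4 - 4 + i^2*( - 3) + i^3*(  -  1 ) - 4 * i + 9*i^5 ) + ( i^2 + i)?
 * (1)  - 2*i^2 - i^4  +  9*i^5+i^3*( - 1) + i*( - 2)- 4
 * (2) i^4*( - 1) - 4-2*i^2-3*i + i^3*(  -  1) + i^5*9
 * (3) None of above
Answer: 2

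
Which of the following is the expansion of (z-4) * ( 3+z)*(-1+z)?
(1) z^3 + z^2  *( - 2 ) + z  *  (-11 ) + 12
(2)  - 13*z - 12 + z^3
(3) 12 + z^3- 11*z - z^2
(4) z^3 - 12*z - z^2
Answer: 1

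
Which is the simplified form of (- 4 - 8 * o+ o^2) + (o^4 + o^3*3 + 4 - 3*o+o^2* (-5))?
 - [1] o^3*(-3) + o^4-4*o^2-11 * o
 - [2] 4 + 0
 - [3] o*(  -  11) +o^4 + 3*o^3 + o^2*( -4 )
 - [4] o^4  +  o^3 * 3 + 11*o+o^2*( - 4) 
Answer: 3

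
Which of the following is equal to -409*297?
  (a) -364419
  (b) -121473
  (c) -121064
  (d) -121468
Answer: b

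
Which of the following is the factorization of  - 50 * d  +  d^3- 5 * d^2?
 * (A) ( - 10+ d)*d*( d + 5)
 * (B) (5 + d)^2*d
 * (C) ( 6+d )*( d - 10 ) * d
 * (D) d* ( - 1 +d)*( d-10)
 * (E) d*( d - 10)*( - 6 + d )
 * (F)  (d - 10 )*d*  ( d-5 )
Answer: A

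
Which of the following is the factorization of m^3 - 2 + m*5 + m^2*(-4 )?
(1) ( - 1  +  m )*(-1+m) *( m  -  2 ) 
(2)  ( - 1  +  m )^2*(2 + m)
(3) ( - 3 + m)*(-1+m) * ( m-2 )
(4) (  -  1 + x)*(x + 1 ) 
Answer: 1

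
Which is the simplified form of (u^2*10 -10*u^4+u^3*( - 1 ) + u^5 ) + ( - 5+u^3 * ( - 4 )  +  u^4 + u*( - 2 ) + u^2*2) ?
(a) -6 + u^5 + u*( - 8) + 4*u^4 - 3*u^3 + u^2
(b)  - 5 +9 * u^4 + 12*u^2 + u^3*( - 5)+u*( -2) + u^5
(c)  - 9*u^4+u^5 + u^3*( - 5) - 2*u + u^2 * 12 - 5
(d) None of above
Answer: c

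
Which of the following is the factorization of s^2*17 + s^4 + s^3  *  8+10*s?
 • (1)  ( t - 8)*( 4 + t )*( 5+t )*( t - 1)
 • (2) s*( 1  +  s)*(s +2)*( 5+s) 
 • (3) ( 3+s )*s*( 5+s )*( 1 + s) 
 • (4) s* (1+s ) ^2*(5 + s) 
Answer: 2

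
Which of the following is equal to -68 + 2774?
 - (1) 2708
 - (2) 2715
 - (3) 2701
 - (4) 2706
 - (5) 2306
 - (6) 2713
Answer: 4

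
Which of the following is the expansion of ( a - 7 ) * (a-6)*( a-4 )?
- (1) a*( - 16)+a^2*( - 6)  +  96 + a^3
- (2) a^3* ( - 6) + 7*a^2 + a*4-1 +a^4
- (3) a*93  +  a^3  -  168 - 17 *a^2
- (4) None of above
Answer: 4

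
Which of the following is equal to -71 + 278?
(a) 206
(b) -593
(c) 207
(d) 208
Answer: c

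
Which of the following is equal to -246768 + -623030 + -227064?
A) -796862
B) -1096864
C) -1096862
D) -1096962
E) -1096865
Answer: C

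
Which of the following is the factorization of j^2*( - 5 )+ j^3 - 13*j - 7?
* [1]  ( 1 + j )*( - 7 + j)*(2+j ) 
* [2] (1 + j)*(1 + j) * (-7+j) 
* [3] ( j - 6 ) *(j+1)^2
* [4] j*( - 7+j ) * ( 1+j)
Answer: 2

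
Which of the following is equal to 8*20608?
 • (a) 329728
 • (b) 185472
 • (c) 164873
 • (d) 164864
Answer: d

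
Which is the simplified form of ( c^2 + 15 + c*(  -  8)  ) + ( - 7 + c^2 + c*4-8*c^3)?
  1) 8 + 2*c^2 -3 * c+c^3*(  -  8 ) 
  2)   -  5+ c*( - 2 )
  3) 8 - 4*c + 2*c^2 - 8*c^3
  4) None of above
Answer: 3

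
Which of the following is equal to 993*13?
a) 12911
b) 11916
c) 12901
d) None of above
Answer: d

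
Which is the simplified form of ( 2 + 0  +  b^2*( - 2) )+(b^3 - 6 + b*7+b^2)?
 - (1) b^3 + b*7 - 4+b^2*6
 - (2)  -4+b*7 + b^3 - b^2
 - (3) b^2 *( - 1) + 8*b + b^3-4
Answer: 2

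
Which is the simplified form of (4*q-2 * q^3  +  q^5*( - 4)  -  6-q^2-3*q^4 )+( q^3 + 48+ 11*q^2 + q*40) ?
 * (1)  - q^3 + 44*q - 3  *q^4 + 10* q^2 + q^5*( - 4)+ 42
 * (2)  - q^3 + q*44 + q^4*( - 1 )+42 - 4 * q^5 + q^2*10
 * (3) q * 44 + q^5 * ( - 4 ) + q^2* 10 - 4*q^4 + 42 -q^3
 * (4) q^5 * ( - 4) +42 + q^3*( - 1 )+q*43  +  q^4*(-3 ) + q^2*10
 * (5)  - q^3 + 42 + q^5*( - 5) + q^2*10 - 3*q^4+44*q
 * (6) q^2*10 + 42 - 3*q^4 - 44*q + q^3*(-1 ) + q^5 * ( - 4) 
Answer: 1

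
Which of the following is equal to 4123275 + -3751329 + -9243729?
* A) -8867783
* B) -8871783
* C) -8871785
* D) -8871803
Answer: B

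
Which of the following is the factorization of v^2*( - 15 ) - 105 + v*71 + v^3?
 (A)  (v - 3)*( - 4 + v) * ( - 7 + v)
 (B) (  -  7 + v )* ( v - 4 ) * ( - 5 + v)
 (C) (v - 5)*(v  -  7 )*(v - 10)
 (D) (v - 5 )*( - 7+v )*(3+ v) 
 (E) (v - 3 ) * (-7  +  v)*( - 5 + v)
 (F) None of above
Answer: E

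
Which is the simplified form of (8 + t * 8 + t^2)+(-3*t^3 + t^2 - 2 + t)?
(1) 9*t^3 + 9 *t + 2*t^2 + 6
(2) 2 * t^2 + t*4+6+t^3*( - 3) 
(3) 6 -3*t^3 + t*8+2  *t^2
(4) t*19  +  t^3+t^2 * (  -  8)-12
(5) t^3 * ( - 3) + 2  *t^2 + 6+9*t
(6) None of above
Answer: 5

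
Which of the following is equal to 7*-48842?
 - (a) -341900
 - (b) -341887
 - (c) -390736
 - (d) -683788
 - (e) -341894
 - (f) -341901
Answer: e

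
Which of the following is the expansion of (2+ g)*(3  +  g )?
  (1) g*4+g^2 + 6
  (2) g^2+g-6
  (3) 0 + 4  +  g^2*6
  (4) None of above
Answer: 4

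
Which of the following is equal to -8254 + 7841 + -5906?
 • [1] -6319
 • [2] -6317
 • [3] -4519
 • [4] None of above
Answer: 1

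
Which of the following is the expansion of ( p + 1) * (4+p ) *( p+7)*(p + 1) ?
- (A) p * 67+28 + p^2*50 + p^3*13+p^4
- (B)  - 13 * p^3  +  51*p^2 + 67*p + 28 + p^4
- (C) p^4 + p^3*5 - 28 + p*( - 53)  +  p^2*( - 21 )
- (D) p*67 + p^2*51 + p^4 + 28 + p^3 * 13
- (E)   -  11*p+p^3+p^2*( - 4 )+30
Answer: D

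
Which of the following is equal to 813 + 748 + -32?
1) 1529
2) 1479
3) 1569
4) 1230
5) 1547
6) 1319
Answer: 1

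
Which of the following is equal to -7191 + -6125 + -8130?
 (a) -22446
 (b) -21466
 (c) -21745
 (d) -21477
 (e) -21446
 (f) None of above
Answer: e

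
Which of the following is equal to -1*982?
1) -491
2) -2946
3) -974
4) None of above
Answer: 4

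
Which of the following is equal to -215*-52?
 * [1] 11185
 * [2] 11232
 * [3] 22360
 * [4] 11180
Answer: 4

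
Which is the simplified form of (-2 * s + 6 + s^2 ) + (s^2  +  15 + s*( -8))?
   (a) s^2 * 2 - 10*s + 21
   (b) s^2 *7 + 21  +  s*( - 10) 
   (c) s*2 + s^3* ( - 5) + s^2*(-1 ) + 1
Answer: a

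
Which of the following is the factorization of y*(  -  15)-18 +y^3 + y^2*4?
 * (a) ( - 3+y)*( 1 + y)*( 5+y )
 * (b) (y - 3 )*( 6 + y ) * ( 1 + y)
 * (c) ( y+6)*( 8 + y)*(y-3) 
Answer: b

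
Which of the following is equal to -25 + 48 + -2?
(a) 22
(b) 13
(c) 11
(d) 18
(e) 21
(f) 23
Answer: e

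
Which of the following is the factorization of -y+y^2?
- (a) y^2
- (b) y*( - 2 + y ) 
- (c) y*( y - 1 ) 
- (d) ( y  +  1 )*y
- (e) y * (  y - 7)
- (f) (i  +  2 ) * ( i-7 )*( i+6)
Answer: c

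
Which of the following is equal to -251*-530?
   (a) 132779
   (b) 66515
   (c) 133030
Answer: c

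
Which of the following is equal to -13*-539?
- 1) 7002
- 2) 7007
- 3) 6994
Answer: 2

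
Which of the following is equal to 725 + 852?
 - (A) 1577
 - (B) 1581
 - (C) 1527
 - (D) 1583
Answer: A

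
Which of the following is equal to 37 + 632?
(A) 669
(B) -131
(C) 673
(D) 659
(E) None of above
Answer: A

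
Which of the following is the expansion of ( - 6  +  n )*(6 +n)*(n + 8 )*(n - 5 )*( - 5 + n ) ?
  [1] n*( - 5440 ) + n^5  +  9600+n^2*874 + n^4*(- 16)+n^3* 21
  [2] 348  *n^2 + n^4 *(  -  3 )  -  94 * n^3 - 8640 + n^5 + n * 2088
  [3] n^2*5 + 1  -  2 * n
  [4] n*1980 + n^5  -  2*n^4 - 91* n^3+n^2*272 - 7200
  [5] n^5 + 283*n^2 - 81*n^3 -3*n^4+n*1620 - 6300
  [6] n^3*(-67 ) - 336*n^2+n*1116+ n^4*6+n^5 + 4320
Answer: 4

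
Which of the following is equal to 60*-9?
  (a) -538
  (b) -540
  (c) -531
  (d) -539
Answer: b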